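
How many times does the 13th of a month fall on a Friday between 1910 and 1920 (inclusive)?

18

Friday-the-13ths by year:
1910: May
1911: Jan, Oct
1912: Sep, Dec
1913: Jun
1914: Feb, Mar, Nov
1915: Aug
1916: Oct
1917: Apr, Jul
1918: Sep, Dec
1919: Jun
1920: Feb, Aug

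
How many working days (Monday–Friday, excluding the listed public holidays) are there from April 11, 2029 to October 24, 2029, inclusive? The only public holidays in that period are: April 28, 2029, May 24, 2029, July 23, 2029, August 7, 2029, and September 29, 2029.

138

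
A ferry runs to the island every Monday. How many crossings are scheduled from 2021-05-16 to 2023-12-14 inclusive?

2021-05-16 is a Sunday.
From 2021-05-16 to 2023-12-14 is 943 days inclusive.
943 = 7 × 134 + 5, so there are 134 full weeks plus 5 extra days.
Each full week contributes one Monday: 134 so far.
The 5 extra days are Sunday, Monday, Tuesday, Wednesday, Thursday — 1 of them qualifies.
Total: 134 + 1 = 135.

135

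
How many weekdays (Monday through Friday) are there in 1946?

261 weekdays

January 1, 1946 is a Tuesday.
From January 1, 1946 to December 31, 1946 is 365 days inclusive.
365 = 7 × 52 + 1, so there are 52 full weeks plus 1 extra day.
Each full week contributes 5 weekdays (Mon–Fri): 52 × 5 = 260.
The 1 extra day is Tue — 1 of them qualifies.
Total: 260 + 1 = 261.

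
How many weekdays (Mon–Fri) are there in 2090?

January 1, 2090 is a Sunday.
From January 1, 2090 to December 31, 2090 is 365 days inclusive.
365 = 7 × 52 + 1, so there are 52 full weeks plus 1 extra day.
Each full week contributes 5 weekdays (Mon–Fri): 52 × 5 = 260.
The 1 extra day is Sun — none qualify.
Total: 260 + 0 = 260.

260 weekdays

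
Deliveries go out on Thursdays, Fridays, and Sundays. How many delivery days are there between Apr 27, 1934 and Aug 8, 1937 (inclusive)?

Apr 27, 1934 is a Friday.
The range spans 1200 days (inclusive of both endpoints).
1200 = 7 × 171 + 3, so there are 171 full weeks plus 3 extra days.
Each full week contributes 3 days from the set (Thu, Fri, Sun): 171 × 3 = 513.
The 3 extra days are Fri, Sat, Sun — 2 of them qualify.
Total: 513 + 2 = 515.

515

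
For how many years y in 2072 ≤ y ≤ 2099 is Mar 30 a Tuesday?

Day of week of March 30 in each year:
2072: Wed, 2073: Thu, 2074: Fri, 2075: Sat, 2076: Mon, 2077: Tue ✓, 2078: Wed, 2079: Thu, 2080: Sat, 2081: Sun, 2082: Mon, 2083: Tue ✓, 2084: Thu, 2085: Fri, 2086: Sat, 2087: Sun, 2088: Tue ✓, 2089: Wed, 2090: Thu, 2091: Fri, 2092: Sun, 2093: Mon, 2094: Tue ✓, 2095: Wed, 2096: Fri, 2097: Sat, 2098: Sun, 2099: Mon
Tuesdays: 2077, 2083, 2088, 2094.

4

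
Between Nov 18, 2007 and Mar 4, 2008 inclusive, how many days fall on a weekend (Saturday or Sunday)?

31

Nov 18, 2007 is a Sunday.
From Nov 18, 2007 to Mar 4, 2008 is 108 days inclusive.
108 = 7 × 15 + 3, so there are 15 full weeks plus 3 extra days.
Each full week contributes 2 weekend days (Sat, Sun): 15 × 2 = 30.
The 3 extra days are Sun, Mon, Tue — 1 of them qualifies.
Total: 30 + 1 = 31.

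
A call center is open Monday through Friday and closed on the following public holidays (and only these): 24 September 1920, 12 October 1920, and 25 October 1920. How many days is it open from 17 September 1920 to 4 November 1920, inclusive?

17 September 1920 is a Friday.
The range spans 49 days (inclusive of both endpoints).
49 = 7 × 7, so the span is exactly 7 full weeks.
Each full week contributes 5 weekdays (Mon–Fri): 7 × 5 = 35.
Total: 35.
Holidays: 24 September 1920 (Fri); 12 October 1920 (Tue); 25 October 1920 (Mon).
All 3 holidays fall on weekdays, so subtract 3.
Business days: 35 − 3 = 32.

32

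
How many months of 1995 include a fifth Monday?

4

A month has five Mondays exactly when Monday falls within its first (length − 28) days.
Jan: 31 days, starts Sun → 5 of Sun, Mon, Tue ✓
Feb: 28 days, starts Wed → 5 of (none)
Mar: 31 days, starts Wed → 5 of Wed, Thu, Fri
Apr: 30 days, starts Sat → 5 of Sat, Sun
May: 31 days, starts Mon → 5 of Mon, Tue, Wed ✓
Jun: 30 days, starts Thu → 5 of Thu, Fri
Jul: 31 days, starts Sat → 5 of Sat, Sun, Mon ✓
Aug: 31 days, starts Tue → 5 of Tue, Wed, Thu
Sep: 30 days, starts Fri → 5 of Fri, Sat
Oct: 31 days, starts Sun → 5 of Sun, Mon, Tue ✓
Nov: 30 days, starts Wed → 5 of Wed, Thu
Dec: 31 days, starts Fri → 5 of Fri, Sat, Sun
Months with five Mondays: Jan, May, Jul, Oct.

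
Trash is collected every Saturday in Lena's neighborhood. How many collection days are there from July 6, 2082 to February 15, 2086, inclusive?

188

July 6, 2082 is a Monday.
The range spans 1321 days (inclusive of both endpoints).
1321 = 7 × 188 + 5, so there are 188 full weeks plus 5 extra days.
Each full week contributes one Saturday: 188 so far.
The 5 extra days are Monday, Tuesday, Wednesday, Thursday, Friday — none qualify.
Total: 188 + 0 = 188.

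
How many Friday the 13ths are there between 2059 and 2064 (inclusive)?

9

Friday-the-13ths by year:
2059: Jun
2060: Feb, Aug
2061: May
2062: Jan, Oct
2063: Apr, Jul
2064: Jun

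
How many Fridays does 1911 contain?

Jan 1, 1911 is a Sunday.
From Jan 1, 1911 to Dec 31, 1911 is 365 days inclusive.
365 = 7 × 52 + 1, so there are 52 full weeks plus 1 extra day.
Each full week contributes one Friday: 52 so far.
The 1 extra day is Sunday — none qualify.
Total: 52 + 0 = 52.

52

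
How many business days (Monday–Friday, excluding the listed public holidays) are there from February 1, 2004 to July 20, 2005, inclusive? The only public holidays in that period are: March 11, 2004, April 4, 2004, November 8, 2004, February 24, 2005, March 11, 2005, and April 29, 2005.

378 business days

February 1, 2004 is a Sunday.
From February 1, 2004 to July 20, 2005 is 536 days inclusive.
536 = 7 × 76 + 4, so there are 76 full weeks plus 4 extra days.
Each full week contributes 5 weekdays (Mon–Fri): 76 × 5 = 380.
The 4 extra days are Sunday, Monday, Tuesday, Wednesday — 3 of them qualify.
Total: 380 + 3 = 383.
Holidays: March 11, 2004 (Thu); April 4, 2004 (Sun); November 8, 2004 (Mon); February 24, 2005 (Thu); March 11, 2005 (Fri); April 29, 2005 (Fri).
5 of the 6 holidays fall on weekdays; the rest are weekends and were already excluded.
Business days: 383 − 5 = 378.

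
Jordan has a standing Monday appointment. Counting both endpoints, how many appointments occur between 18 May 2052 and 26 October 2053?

18 May 2052 is a Saturday.
That's 527 days from start to end, counting both.
527 = 7 × 75 + 2, so there are 75 full weeks plus 2 extra days.
Each full week contributes one Monday: 75 so far.
The 2 extra days are Saturday, Sunday — none qualify.
Total: 75 + 0 = 75.

75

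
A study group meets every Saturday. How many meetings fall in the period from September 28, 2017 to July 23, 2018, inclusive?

43

September 28, 2017 is a Thursday.
The range spans 299 days (inclusive of both endpoints).
299 = 7 × 42 + 5, so there are 42 full weeks plus 5 extra days.
Each full week contributes one Saturday: 42 so far.
The 5 extra days are Thursday, Friday, Saturday, Sunday, Monday — 1 of them qualifies.
Total: 42 + 1 = 43.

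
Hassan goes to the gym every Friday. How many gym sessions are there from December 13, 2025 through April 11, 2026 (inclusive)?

17

December 13, 2025 is a Saturday.
The range spans 120 days (inclusive of both endpoints).
120 = 7 × 17 + 1, so there are 17 full weeks plus 1 extra day.
Each full week contributes one Friday: 17 so far.
The 1 extra day is Sat — none qualify.
Total: 17 + 0 = 17.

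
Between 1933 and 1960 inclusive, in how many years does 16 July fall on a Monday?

Day of week of July 16 in each year:
1933: Sun, 1934: Mon ✓, 1935: Tue, 1936: Thu, 1937: Fri, 1938: Sat, 1939: Sun, 1940: Tue, 1941: Wed, 1942: Thu, 1943: Fri, 1944: Sun, 1945: Mon ✓, 1946: Tue, 1947: Wed, 1948: Fri, 1949: Sat, 1950: Sun, 1951: Mon ✓, 1952: Wed, 1953: Thu, 1954: Fri, 1955: Sat, 1956: Mon ✓, 1957: Tue, 1958: Wed, 1959: Thu, 1960: Sat
Mondays: 1934, 1945, 1951, 1956.

4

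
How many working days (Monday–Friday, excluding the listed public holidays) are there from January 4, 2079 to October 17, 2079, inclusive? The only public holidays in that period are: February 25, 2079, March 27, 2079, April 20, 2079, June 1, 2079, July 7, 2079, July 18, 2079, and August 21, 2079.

199 working days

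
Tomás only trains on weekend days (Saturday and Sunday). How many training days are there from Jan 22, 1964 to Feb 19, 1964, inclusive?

Jan 22, 1964 is a Wednesday.
The range spans 29 days (inclusive of both endpoints).
29 = 7 × 4 + 1, so there are 4 full weeks plus 1 extra day.
Each full week contributes 2 weekend days (Sat, Sun): 4 × 2 = 8.
The 1 extra day is Wednesday — none qualify.
Total: 8 + 0 = 8.

8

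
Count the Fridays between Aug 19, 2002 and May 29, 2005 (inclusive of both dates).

Aug 19, 2002 is a Monday.
From Aug 19, 2002 to May 29, 2005 is 1015 days inclusive.
1015 = 7 × 145, so the span is exactly 145 full weeks.
Each full week contributes one Friday: 145 so far.

145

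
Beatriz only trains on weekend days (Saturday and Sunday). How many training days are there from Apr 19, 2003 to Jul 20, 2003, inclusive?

Apr 19, 2003 is a Saturday.
From Apr 19, 2003 to Jul 20, 2003 is 93 days inclusive.
93 = 7 × 13 + 2, so there are 13 full weeks plus 2 extra days.
Each full week contributes 2 weekend days (Sat, Sun): 13 × 2 = 26.
The 2 extra days are Sat, Sun — 2 of them qualify.
Total: 26 + 2 = 28.

28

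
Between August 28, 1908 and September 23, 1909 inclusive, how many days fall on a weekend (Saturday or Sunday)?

August 28, 1908 is a Friday.
That's 392 days from start to end, counting both.
392 = 7 × 56, so the span is exactly 56 full weeks.
Each full week contributes 2 weekend days (Sat, Sun): 56 × 2 = 112.

112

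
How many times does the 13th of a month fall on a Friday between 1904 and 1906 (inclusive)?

5

Friday-the-13ths by year:
1904: May
1905: Jan, Oct
1906: Apr, Jul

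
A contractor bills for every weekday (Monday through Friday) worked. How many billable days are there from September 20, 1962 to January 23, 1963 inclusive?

90

September 20, 1962 is a Thursday.
That's 126 days from start to end, counting both.
126 = 7 × 18, so the span is exactly 18 full weeks.
Each full week contributes 5 weekdays (Mon–Fri): 18 × 5 = 90.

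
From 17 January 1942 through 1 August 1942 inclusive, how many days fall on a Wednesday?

17 January 1942 is a Saturday.
From 17 January 1942 to 1 August 1942 is 197 days inclusive.
197 = 7 × 28 + 1, so there are 28 full weeks plus 1 extra day.
Each full week contributes one Wednesday: 28 so far.
The 1 extra day is Saturday — none qualify.
Total: 28 + 0 = 28.

28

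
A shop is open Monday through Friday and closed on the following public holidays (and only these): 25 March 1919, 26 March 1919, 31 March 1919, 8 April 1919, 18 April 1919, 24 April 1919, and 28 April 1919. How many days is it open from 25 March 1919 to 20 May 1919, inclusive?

25 March 1919 is a Tuesday.
That's 57 days from start to end, counting both.
57 = 7 × 8 + 1, so there are 8 full weeks plus 1 extra day.
Each full week contributes 5 weekdays (Mon–Fri): 8 × 5 = 40.
The 1 extra day is Tue — 1 of them qualifies.
Total: 40 + 1 = 41.
Holidays: 25 March 1919 (Tue); 26 March 1919 (Wed); 31 March 1919 (Mon); 8 April 1919 (Tue); 18 April 1919 (Fri); 24 April 1919 (Thu); 28 April 1919 (Mon).
All 7 holidays fall on weekdays, so subtract 7.
Business days: 41 − 7 = 34.

34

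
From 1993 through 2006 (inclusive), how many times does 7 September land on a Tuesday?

Day of week of September 7 in each year:
1993: Tue ✓, 1994: Wed, 1995: Thu, 1996: Sat, 1997: Sun, 1998: Mon, 1999: Tue ✓, 2000: Thu, 2001: Fri, 2002: Sat, 2003: Sun, 2004: Tue ✓, 2005: Wed, 2006: Thu
Tuesdays: 1993, 1999, 2004.

3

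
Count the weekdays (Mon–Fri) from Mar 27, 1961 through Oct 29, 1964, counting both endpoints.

939

Mar 27, 1961 is a Monday.
From Mar 27, 1961 to Oct 29, 1964 is 1313 days inclusive.
1313 = 7 × 187 + 4, so there are 187 full weeks plus 4 extra days.
Each full week contributes 5 weekdays (Mon–Fri): 187 × 5 = 935.
The 4 extra days are Mon, Tue, Wed, Thu — 4 of them qualify.
Total: 935 + 4 = 939.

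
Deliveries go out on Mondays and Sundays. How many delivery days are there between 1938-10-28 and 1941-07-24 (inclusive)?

1938-10-28 is a Friday.
That's 1001 days from start to end, counting both.
1001 = 7 × 143, so the span is exactly 143 full weeks.
Each full week contributes 2 days from the set (Mon, Sun): 143 × 2 = 286.

286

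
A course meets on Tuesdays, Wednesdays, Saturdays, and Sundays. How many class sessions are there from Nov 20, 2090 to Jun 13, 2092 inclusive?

Nov 20, 2090 is a Monday.
The range spans 572 days (inclusive of both endpoints).
572 = 7 × 81 + 5, so there are 81 full weeks plus 5 extra days.
Each full week contributes 4 days from the set (Tue, Wed, Sat, Sun): 81 × 4 = 324.
The 5 extra days are Mon, Tue, Wed, Thu, Fri — 2 of them qualify.
Total: 324 + 2 = 326.

326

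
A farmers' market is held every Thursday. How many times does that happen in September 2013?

1 September 2013 is a Sunday.
That's 30 days from start to end, counting both.
30 = 7 × 4 + 2, so there are 4 full weeks plus 2 extra days.
Each full week contributes one Thursday: 4 so far.
The 2 extra days are Sun, Mon — none qualify.
Total: 4 + 0 = 4.

4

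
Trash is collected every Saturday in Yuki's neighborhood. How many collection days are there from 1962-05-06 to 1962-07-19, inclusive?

1962-05-06 is a Sunday.
That's 75 days from start to end, counting both.
75 = 7 × 10 + 5, so there are 10 full weeks plus 5 extra days.
Each full week contributes one Saturday: 10 so far.
The 5 extra days are Sun, Mon, Tue, Wed, Thu — none qualify.
Total: 10 + 0 = 10.

10 Saturdays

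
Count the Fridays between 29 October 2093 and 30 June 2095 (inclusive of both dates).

29 October 2093 is a Thursday.
The range spans 610 days (inclusive of both endpoints).
610 = 7 × 87 + 1, so there are 87 full weeks plus 1 extra day.
Each full week contributes one Friday: 87 so far.
The 1 extra day is Thursday — none qualify.
Total: 87 + 0 = 87.

87 Fridays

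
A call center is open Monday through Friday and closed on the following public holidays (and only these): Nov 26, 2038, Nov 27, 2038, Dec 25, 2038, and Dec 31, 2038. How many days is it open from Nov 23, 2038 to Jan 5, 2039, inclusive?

Nov 23, 2038 is a Tuesday.
From Nov 23, 2038 to Jan 5, 2039 is 44 days inclusive.
44 = 7 × 6 + 2, so there are 6 full weeks plus 2 extra days.
Each full week contributes 5 weekdays (Mon–Fri): 6 × 5 = 30.
The 2 extra days are Tuesday, Wednesday — 2 of them qualify.
Total: 30 + 2 = 32.
Holidays: Nov 26, 2038 (Fri); Nov 27, 2038 (Sat); Dec 25, 2038 (Sat); Dec 31, 2038 (Fri).
2 of the 4 holidays fall on weekdays; the rest are weekends and were already excluded.
Business days: 32 − 2 = 30.

30 working days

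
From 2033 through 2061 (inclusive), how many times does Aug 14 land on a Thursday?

4

Day of week of August 14 in each year:
2033: Sun, 2034: Mon, 2035: Tue, 2036: Thu ✓, 2037: Fri, 2038: Sat, 2039: Sun, 2040: Tue, 2041: Wed, 2042: Thu ✓, 2043: Fri, 2044: Sun, 2045: Mon, 2046: Tue, 2047: Wed, 2048: Fri, 2049: Sat, 2050: Sun, 2051: Mon, 2052: Wed, 2053: Thu ✓, 2054: Fri, 2055: Sat, 2056: Mon, 2057: Tue, 2058: Wed, 2059: Thu ✓, 2060: Sat, 2061: Sun
Thursdays: 2036, 2042, 2053, 2059.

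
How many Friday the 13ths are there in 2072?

The 13th falls on a Friday when the month's 13th has weekday Fri.
Jan 13 is Wed; Feb 13 is Sat; Mar 13 is Sun; Apr 13 is Wed; May 13 is Fri ✓; Jun 13 is Mon; Jul 13 is Wed; Aug 13 is Sat; Sep 13 is Tue; Oct 13 is Thu; Nov 13 is Sun; Dec 13 is Tue.
Friday the 13ths: May.

1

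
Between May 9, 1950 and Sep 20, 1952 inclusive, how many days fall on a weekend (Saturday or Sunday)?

247

May 9, 1950 is a Tuesday.
That's 866 days from start to end, counting both.
866 = 7 × 123 + 5, so there are 123 full weeks plus 5 extra days.
Each full week contributes 2 weekend days (Sat, Sun): 123 × 2 = 246.
The 5 extra days are Tue, Wed, Thu, Fri, Sat — 1 of them qualifies.
Total: 246 + 1 = 247.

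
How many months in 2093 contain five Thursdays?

A month has five Thursdays exactly when Thursday falls within its first (length − 28) days.
Jan: 31 days, starts Thu → 5 of Thu, Fri, Sat ✓
Feb: 28 days, starts Sun → 5 of (none)
Mar: 31 days, starts Sun → 5 of Sun, Mon, Tue
Apr: 30 days, starts Wed → 5 of Wed, Thu ✓
May: 31 days, starts Fri → 5 of Fri, Sat, Sun
Jun: 30 days, starts Mon → 5 of Mon, Tue
Jul: 31 days, starts Wed → 5 of Wed, Thu, Fri ✓
Aug: 31 days, starts Sat → 5 of Sat, Sun, Mon
Sep: 30 days, starts Tue → 5 of Tue, Wed
Oct: 31 days, starts Thu → 5 of Thu, Fri, Sat ✓
Nov: 30 days, starts Sun → 5 of Sun, Mon
Dec: 31 days, starts Tue → 5 of Tue, Wed, Thu ✓
Months with five Thursdays: Jan, Apr, Jul, Oct, Dec.

5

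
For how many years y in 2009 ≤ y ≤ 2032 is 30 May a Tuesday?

Day of week of May 30 in each year:
2009: Sat, 2010: Sun, 2011: Mon, 2012: Wed, 2013: Thu, 2014: Fri, 2015: Sat, 2016: Mon, 2017: Tue ✓, 2018: Wed, 2019: Thu, 2020: Sat, 2021: Sun, 2022: Mon, 2023: Tue ✓, 2024: Thu, 2025: Fri, 2026: Sat, 2027: Sun, 2028: Tue ✓, 2029: Wed, 2030: Thu, 2031: Fri, 2032: Sun
Tuesdays: 2017, 2023, 2028.

3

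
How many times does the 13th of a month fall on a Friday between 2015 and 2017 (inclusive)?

6

Friday-the-13ths by year:
2015: Feb, Mar, Nov
2016: May
2017: Jan, Oct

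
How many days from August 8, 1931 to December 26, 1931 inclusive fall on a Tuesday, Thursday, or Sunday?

August 8, 1931 is a Saturday.
The range spans 141 days (inclusive of both endpoints).
141 = 7 × 20 + 1, so there are 20 full weeks plus 1 extra day.
Each full week contributes 3 days from the set (Tue, Thu, Sun): 20 × 3 = 60.
The 1 extra day is Saturday — none qualify.
Total: 60 + 0 = 60.

60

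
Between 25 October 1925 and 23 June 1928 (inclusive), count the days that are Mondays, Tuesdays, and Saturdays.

417

25 October 1925 is a Sunday.
That's 973 days from start to end, counting both.
973 = 7 × 139, so the span is exactly 139 full weeks.
Each full week contributes 3 days from the set (Mon, Tue, Sat): 139 × 3 = 417.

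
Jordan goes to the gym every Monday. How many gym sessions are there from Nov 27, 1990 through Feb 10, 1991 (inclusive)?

Nov 27, 1990 is a Tuesday.
From Nov 27, 1990 to Feb 10, 1991 is 76 days inclusive.
76 = 7 × 10 + 6, so there are 10 full weeks plus 6 extra days.
Each full week contributes one Monday: 10 so far.
The 6 extra days are Tuesday, Wednesday, Thursday, Friday, Saturday, Sunday — none qualify.
Total: 10 + 0 = 10.

10 Mondays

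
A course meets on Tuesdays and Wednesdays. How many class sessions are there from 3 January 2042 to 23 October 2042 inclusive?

84

3 January 2042 is a Friday.
That's 294 days from start to end, counting both.
294 = 7 × 42, so the span is exactly 42 full weeks.
Each full week contributes 2 days from the set (Tue, Wed): 42 × 2 = 84.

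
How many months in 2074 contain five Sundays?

4

A month has five Sundays exactly when Sunday falls within its first (length − 28) days.
Jan: 31 days, starts Mon → 5 of Mon, Tue, Wed
Feb: 28 days, starts Thu → 5 of (none)
Mar: 31 days, starts Thu → 5 of Thu, Fri, Sat
Apr: 30 days, starts Sun → 5 of Sun, Mon ✓
May: 31 days, starts Tue → 5 of Tue, Wed, Thu
Jun: 30 days, starts Fri → 5 of Fri, Sat
Jul: 31 days, starts Sun → 5 of Sun, Mon, Tue ✓
Aug: 31 days, starts Wed → 5 of Wed, Thu, Fri
Sep: 30 days, starts Sat → 5 of Sat, Sun ✓
Oct: 31 days, starts Mon → 5 of Mon, Tue, Wed
Nov: 30 days, starts Thu → 5 of Thu, Fri
Dec: 31 days, starts Sat → 5 of Sat, Sun, Mon ✓
Months with five Sundays: Apr, Jul, Sep, Dec.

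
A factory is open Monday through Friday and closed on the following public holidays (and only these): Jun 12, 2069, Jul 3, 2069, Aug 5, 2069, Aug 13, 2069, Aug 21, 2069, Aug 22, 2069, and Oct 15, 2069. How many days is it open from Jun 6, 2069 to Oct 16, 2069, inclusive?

88 business days

Jun 6, 2069 is a Thursday.
That's 133 days from start to end, counting both.
133 = 7 × 19, so the span is exactly 19 full weeks.
Each full week contributes 5 weekdays (Mon–Fri): 19 × 5 = 95.
Total: 95.
Holidays: Jun 12, 2069 (Wed); Jul 3, 2069 (Wed); Aug 5, 2069 (Mon); Aug 13, 2069 (Tue); Aug 21, 2069 (Wed); Aug 22, 2069 (Thu); Oct 15, 2069 (Tue).
All 7 holidays fall on weekdays, so subtract 7.
Business days: 95 − 7 = 88.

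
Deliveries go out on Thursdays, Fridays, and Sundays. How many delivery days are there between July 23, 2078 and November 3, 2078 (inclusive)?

July 23, 2078 is a Saturday.
The range spans 104 days (inclusive of both endpoints).
104 = 7 × 14 + 6, so there are 14 full weeks plus 6 extra days.
Each full week contributes 3 days from the set (Thu, Fri, Sun): 14 × 3 = 42.
The 6 extra days are Sat, Sun, Mon, Tue, Wed, Thu — 2 of them qualify.
Total: 42 + 2 = 44.

44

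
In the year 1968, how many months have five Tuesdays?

A month has five Tuesdays exactly when Tuesday falls within its first (length − 28) days.
Jan: 31 days, starts Mon → 5 of Mon, Tue, Wed ✓
Feb: 29 days, starts Thu → 5 of Thu
Mar: 31 days, starts Fri → 5 of Fri, Sat, Sun
Apr: 30 days, starts Mon → 5 of Mon, Tue ✓
May: 31 days, starts Wed → 5 of Wed, Thu, Fri
Jun: 30 days, starts Sat → 5 of Sat, Sun
Jul: 31 days, starts Mon → 5 of Mon, Tue, Wed ✓
Aug: 31 days, starts Thu → 5 of Thu, Fri, Sat
Sep: 30 days, starts Sun → 5 of Sun, Mon
Oct: 31 days, starts Tue → 5 of Tue, Wed, Thu ✓
Nov: 30 days, starts Fri → 5 of Fri, Sat
Dec: 31 days, starts Sun → 5 of Sun, Mon, Tue ✓
Months with five Tuesdays: Jan, Apr, Jul, Oct, Dec.

5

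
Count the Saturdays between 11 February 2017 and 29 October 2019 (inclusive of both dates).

11 February 2017 is a Saturday.
From 11 February 2017 to 29 October 2019 is 991 days inclusive.
991 = 7 × 141 + 4, so there are 141 full weeks plus 4 extra days.
Each full week contributes one Saturday: 141 so far.
The 4 extra days are Sat, Sun, Mon, Tue — 1 of them qualifies.
Total: 141 + 1 = 142.

142 Saturdays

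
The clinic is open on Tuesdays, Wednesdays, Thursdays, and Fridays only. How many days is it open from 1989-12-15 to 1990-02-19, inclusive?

37

1989-12-15 is a Friday.
From 1989-12-15 to 1990-02-19 is 67 days inclusive.
67 = 7 × 9 + 4, so there are 9 full weeks plus 4 extra days.
Each full week contributes 4 days from the set (Tue, Wed, Thu, Fri): 9 × 4 = 36.
The 4 extra days are Fri, Sat, Sun, Mon — 1 of them qualifies.
Total: 36 + 1 = 37.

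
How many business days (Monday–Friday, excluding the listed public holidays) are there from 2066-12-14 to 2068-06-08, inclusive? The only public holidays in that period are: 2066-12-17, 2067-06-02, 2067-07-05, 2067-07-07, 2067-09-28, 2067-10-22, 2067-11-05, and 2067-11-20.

2066-12-14 is a Tuesday.
That's 543 days from start to end, counting both.
543 = 7 × 77 + 4, so there are 77 full weeks plus 4 extra days.
Each full week contributes 5 weekdays (Mon–Fri): 77 × 5 = 385.
The 4 extra days are Tue, Wed, Thu, Fri — 4 of them qualify.
Total: 385 + 4 = 389.
Holidays: 2066-12-17 (Fri); 2067-06-02 (Thu); 2067-07-05 (Tue); 2067-07-07 (Thu); 2067-09-28 (Wed); 2067-10-22 (Sat); 2067-11-05 (Sat); 2067-11-20 (Sun).
5 of the 8 holidays fall on weekdays; the rest are weekends and were already excluded.
Business days: 389 − 5 = 384.

384 business days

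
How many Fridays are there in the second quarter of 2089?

13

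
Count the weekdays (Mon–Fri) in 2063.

261

January 1, 2063 is a Monday.
That's 365 days from start to end, counting both.
365 = 7 × 52 + 1, so there are 52 full weeks plus 1 extra day.
Each full week contributes 5 weekdays (Mon–Fri): 52 × 5 = 260.
The 1 extra day is Monday — 1 of them qualifies.
Total: 260 + 1 = 261.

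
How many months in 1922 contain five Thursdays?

A month has five Thursdays exactly when Thursday falls within its first (length − 28) days.
Jan: 31 days, starts Sun → 5 of Sun, Mon, Tue
Feb: 28 days, starts Wed → 5 of (none)
Mar: 31 days, starts Wed → 5 of Wed, Thu, Fri ✓
Apr: 30 days, starts Sat → 5 of Sat, Sun
May: 31 days, starts Mon → 5 of Mon, Tue, Wed
Jun: 30 days, starts Thu → 5 of Thu, Fri ✓
Jul: 31 days, starts Sat → 5 of Sat, Sun, Mon
Aug: 31 days, starts Tue → 5 of Tue, Wed, Thu ✓
Sep: 30 days, starts Fri → 5 of Fri, Sat
Oct: 31 days, starts Sun → 5 of Sun, Mon, Tue
Nov: 30 days, starts Wed → 5 of Wed, Thu ✓
Dec: 31 days, starts Fri → 5 of Fri, Sat, Sun
Months with five Thursdays: Mar, Jun, Aug, Nov.

4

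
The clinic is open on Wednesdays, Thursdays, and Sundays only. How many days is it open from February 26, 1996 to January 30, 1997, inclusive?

February 26, 1996 is a Monday.
The range spans 340 days (inclusive of both endpoints).
340 = 7 × 48 + 4, so there are 48 full weeks plus 4 extra days.
Each full week contributes 3 days from the set (Wed, Thu, Sun): 48 × 3 = 144.
The 4 extra days are Mon, Tue, Wed, Thu — 2 of them qualify.
Total: 144 + 2 = 146.

146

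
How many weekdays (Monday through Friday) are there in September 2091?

20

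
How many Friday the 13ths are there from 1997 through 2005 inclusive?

14

Friday-the-13ths by year:
1997: Jun
1998: Feb, Mar, Nov
1999: Aug
2000: Oct
2001: Apr, Jul
2002: Sep, Dec
2003: Jun
2004: Feb, Aug
2005: May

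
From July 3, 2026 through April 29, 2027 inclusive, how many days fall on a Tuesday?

43

July 3, 2026 is a Friday.
That's 301 days from start to end, counting both.
301 = 7 × 43, so the span is exactly 43 full weeks.
Each full week contributes one Tuesday: 43 so far.
Total: 43.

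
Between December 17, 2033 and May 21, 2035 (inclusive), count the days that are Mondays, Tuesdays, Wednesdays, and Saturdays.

298

December 17, 2033 is a Saturday.
The range spans 521 days (inclusive of both endpoints).
521 = 7 × 74 + 3, so there are 74 full weeks plus 3 extra days.
Each full week contributes 4 days from the set (Mon, Tue, Wed, Sat): 74 × 4 = 296.
The 3 extra days are Sat, Sun, Mon — 2 of them qualify.
Total: 296 + 2 = 298.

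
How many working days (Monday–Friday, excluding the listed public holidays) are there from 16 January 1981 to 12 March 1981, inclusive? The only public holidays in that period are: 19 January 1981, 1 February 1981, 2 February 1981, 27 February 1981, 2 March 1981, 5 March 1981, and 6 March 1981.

34

16 January 1981 is a Friday.
From 16 January 1981 to 12 March 1981 is 56 days inclusive.
56 = 7 × 8, so the span is exactly 8 full weeks.
Each full week contributes 5 weekdays (Mon–Fri): 8 × 5 = 40.
Total: 40.
Holidays: 19 January 1981 (Mon); 1 February 1981 (Sun); 2 February 1981 (Mon); 27 February 1981 (Fri); 2 March 1981 (Mon); 5 March 1981 (Thu); 6 March 1981 (Fri).
6 of the 7 holidays fall on weekdays; the rest are weekends and were already excluded.
Business days: 40 − 6 = 34.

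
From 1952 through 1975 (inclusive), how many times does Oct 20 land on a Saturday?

3

Day of week of October 20 in each year:
1952: Mon, 1953: Tue, 1954: Wed, 1955: Thu, 1956: Sat ✓, 1957: Sun, 1958: Mon, 1959: Tue, 1960: Thu, 1961: Fri, 1962: Sat ✓, 1963: Sun, 1964: Tue, 1965: Wed, 1966: Thu, 1967: Fri, 1968: Sun, 1969: Mon, 1970: Tue, 1971: Wed, 1972: Fri, 1973: Sat ✓, 1974: Sun, 1975: Mon
Saturdays: 1956, 1962, 1973.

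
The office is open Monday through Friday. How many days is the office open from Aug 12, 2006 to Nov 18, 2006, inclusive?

70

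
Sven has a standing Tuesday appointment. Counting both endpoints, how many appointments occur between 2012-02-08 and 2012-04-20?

10

2012-02-08 is a Wednesday.
The range spans 73 days (inclusive of both endpoints).
73 = 7 × 10 + 3, so there are 10 full weeks plus 3 extra days.
Each full week contributes one Tuesday: 10 so far.
The 3 extra days are Wed, Thu, Fri — none qualify.
Total: 10 + 0 = 10.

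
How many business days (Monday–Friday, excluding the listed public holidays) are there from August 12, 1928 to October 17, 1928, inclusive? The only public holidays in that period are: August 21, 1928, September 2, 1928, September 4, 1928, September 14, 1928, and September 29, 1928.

45

August 12, 1928 is a Sunday.
The range spans 67 days (inclusive of both endpoints).
67 = 7 × 9 + 4, so there are 9 full weeks plus 4 extra days.
Each full week contributes 5 weekdays (Mon–Fri): 9 × 5 = 45.
The 4 extra days are Sunday, Monday, Tuesday, Wednesday — 3 of them qualify.
Total: 45 + 3 = 48.
Holidays: August 21, 1928 (Tue); September 2, 1928 (Sun); September 4, 1928 (Tue); September 14, 1928 (Fri); September 29, 1928 (Sat).
3 of the 5 holidays fall on weekdays; the rest are weekends and were already excluded.
Business days: 48 − 3 = 45.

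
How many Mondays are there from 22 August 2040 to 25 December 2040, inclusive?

18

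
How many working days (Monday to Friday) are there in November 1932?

November 1, 1932 is a Tuesday.
From November 1, 1932 to November 30, 1932 is 30 days inclusive.
30 = 7 × 4 + 2, so there are 4 full weeks plus 2 extra days.
Each full week contributes 5 weekdays (Mon–Fri): 4 × 5 = 20.
The 2 extra days are Tue, Wed — 2 of them qualify.
Total: 20 + 2 = 22.

22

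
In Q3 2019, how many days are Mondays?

July 1, 2019 is a Monday.
From July 1, 2019 to September 30, 2019 is 92 days inclusive.
92 = 7 × 13 + 1, so there are 13 full weeks plus 1 extra day.
Each full week contributes one Monday: 13 so far.
The 1 extra day is Mon — 1 of them qualifies.
Total: 13 + 1 = 14.

14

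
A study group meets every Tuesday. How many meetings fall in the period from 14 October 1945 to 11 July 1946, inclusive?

39

14 October 1945 is a Sunday.
That's 271 days from start to end, counting both.
271 = 7 × 38 + 5, so there are 38 full weeks plus 5 extra days.
Each full week contributes one Tuesday: 38 so far.
The 5 extra days are Sunday, Monday, Tuesday, Wednesday, Thursday — 1 of them qualifies.
Total: 38 + 1 = 39.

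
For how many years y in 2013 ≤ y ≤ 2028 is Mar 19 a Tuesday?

3

Day of week of March 19 in each year:
2013: Tue ✓, 2014: Wed, 2015: Thu, 2016: Sat, 2017: Sun, 2018: Mon, 2019: Tue ✓, 2020: Thu, 2021: Fri, 2022: Sat, 2023: Sun, 2024: Tue ✓, 2025: Wed, 2026: Thu, 2027: Fri, 2028: Sun
Tuesdays: 2013, 2019, 2024.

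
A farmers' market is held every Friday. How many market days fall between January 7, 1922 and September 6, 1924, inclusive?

January 7, 1922 is a Saturday.
The range spans 974 days (inclusive of both endpoints).
974 = 7 × 139 + 1, so there are 139 full weeks plus 1 extra day.
Each full week contributes one Friday: 139 so far.
The 1 extra day is Sat — none qualify.
Total: 139 + 0 = 139.

139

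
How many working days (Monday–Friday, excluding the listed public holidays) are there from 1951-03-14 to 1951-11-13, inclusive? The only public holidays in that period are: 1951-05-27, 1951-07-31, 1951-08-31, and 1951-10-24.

1951-03-14 is a Wednesday.
That's 245 days from start to end, counting both.
245 = 7 × 35, so the span is exactly 35 full weeks.
Each full week contributes 5 weekdays (Mon–Fri): 35 × 5 = 175.
Total: 175.
Holidays: 1951-05-27 (Sun); 1951-07-31 (Tue); 1951-08-31 (Fri); 1951-10-24 (Wed).
3 of the 4 holidays fall on weekdays; the rest are weekends and were already excluded.
Business days: 175 − 3 = 172.

172 working days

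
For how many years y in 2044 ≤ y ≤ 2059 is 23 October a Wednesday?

Day of week of October 23 in each year:
2044: Sun, 2045: Mon, 2046: Tue, 2047: Wed ✓, 2048: Fri, 2049: Sat, 2050: Sun, 2051: Mon, 2052: Wed ✓, 2053: Thu, 2054: Fri, 2055: Sat, 2056: Mon, 2057: Tue, 2058: Wed ✓, 2059: Thu
Wednesdays: 2047, 2052, 2058.

3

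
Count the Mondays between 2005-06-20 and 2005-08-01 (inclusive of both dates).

7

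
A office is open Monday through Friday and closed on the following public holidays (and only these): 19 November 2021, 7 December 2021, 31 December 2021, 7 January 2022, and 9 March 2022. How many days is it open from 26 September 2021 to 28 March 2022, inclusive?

126

26 September 2021 is a Sunday.
That's 184 days from start to end, counting both.
184 = 7 × 26 + 2, so there are 26 full weeks plus 2 extra days.
Each full week contributes 5 weekdays (Mon–Fri): 26 × 5 = 130.
The 2 extra days are Sun, Mon — 1 of them qualifies.
Total: 130 + 1 = 131.
Holidays: 19 November 2021 (Fri); 7 December 2021 (Tue); 31 December 2021 (Fri); 7 January 2022 (Fri); 9 March 2022 (Wed).
All 5 holidays fall on weekdays, so subtract 5.
Business days: 131 − 5 = 126.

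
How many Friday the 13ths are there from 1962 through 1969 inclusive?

13

Friday-the-13ths by year:
1962: Apr, Jul
1963: Sep, Dec
1964: Mar, Nov
1965: Aug
1966: May
1967: Jan, Oct
1968: Sep, Dec
1969: Jun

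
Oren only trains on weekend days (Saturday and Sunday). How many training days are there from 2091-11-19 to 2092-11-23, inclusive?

106

2091-11-19 is a Monday.
The range spans 371 days (inclusive of both endpoints).
371 = 7 × 53, so the span is exactly 53 full weeks.
Each full week contributes 2 weekend days (Sat, Sun): 53 × 2 = 106.
Total: 106.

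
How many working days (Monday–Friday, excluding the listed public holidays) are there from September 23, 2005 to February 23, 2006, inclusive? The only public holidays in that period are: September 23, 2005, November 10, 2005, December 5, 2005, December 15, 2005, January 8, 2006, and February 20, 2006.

105

September 23, 2005 is a Friday.
From September 23, 2005 to February 23, 2006 is 154 days inclusive.
154 = 7 × 22, so the span is exactly 22 full weeks.
Each full week contributes 5 weekdays (Mon–Fri): 22 × 5 = 110.
Holidays: September 23, 2005 (Fri); November 10, 2005 (Thu); December 5, 2005 (Mon); December 15, 2005 (Thu); January 8, 2006 (Sun); February 20, 2006 (Mon).
5 of the 6 holidays fall on weekdays; the rest are weekends and were already excluded.
Business days: 110 − 5 = 105.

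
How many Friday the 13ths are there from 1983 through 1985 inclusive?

6

Friday-the-13ths by year:
1983: May
1984: Jan, Apr, Jul
1985: Sep, Dec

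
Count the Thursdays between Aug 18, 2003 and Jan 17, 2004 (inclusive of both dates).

22

Aug 18, 2003 is a Monday.
From Aug 18, 2003 to Jan 17, 2004 is 153 days inclusive.
153 = 7 × 21 + 6, so there are 21 full weeks plus 6 extra days.
Each full week contributes one Thursday: 21 so far.
The 6 extra days are Mon, Tue, Wed, Thu, Fri, Sat — 1 of them qualifies.
Total: 21 + 1 = 22.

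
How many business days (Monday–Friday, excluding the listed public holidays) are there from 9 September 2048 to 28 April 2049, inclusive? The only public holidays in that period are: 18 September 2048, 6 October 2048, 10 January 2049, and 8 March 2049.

163

9 September 2048 is a Wednesday.
That's 232 days from start to end, counting both.
232 = 7 × 33 + 1, so there are 33 full weeks plus 1 extra day.
Each full week contributes 5 weekdays (Mon–Fri): 33 × 5 = 165.
The 1 extra day is Wednesday — 1 of them qualifies.
Total: 165 + 1 = 166.
Holidays: 18 September 2048 (Fri); 6 October 2048 (Tue); 10 January 2049 (Sun); 8 March 2049 (Mon).
3 of the 4 holidays fall on weekdays; the rest are weekends and were already excluded.
Business days: 166 − 3 = 163.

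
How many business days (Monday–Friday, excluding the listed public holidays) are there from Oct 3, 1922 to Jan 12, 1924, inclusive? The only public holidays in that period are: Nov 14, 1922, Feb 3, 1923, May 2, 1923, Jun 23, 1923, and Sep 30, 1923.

Oct 3, 1922 is a Tuesday.
That's 467 days from start to end, counting both.
467 = 7 × 66 + 5, so there are 66 full weeks plus 5 extra days.
Each full week contributes 5 weekdays (Mon–Fri): 66 × 5 = 330.
The 5 extra days are Tuesday, Wednesday, Thursday, Friday, Saturday — 4 of them qualify.
Total: 330 + 4 = 334.
Holidays: Nov 14, 1922 (Tue); Feb 3, 1923 (Sat); May 2, 1923 (Wed); Jun 23, 1923 (Sat); Sep 30, 1923 (Sun).
2 of the 5 holidays fall on weekdays; the rest are weekends and were already excluded.
Business days: 334 − 2 = 332.

332 business days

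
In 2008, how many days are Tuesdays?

53

2008-01-01 is a Tuesday.
The range spans 366 days (inclusive of both endpoints).
366 = 7 × 52 + 2, so there are 52 full weeks plus 2 extra days.
Each full week contributes one Tuesday: 52 so far.
The 2 extra days are Tuesday, Wednesday — 1 of them qualifies.
Total: 52 + 1 = 53.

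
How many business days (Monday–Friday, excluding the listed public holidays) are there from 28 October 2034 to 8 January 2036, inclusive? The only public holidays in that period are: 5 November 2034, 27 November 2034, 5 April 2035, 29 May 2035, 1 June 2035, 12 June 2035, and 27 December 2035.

28 October 2034 is a Saturday.
The range spans 438 days (inclusive of both endpoints).
438 = 7 × 62 + 4, so there are 62 full weeks plus 4 extra days.
Each full week contributes 5 weekdays (Mon–Fri): 62 × 5 = 310.
The 4 extra days are Saturday, Sunday, Monday, Tuesday — 2 of them qualify.
Total: 310 + 2 = 312.
Holidays: 5 November 2034 (Sun); 27 November 2034 (Mon); 5 April 2035 (Thu); 29 May 2035 (Tue); 1 June 2035 (Fri); 12 June 2035 (Tue); 27 December 2035 (Thu).
6 of the 7 holidays fall on weekdays; the rest are weekends and were already excluded.
Business days: 312 − 6 = 306.

306 business days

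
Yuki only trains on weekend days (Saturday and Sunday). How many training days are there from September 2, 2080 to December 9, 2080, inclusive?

September 2, 2080 is a Monday.
From September 2, 2080 to December 9, 2080 is 99 days inclusive.
99 = 7 × 14 + 1, so there are 14 full weeks plus 1 extra day.
Each full week contributes 2 weekend days (Sat, Sun): 14 × 2 = 28.
The 1 extra day is Mon — none qualify.
Total: 28 + 0 = 28.

28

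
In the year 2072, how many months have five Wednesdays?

4

A month has five Wednesdays exactly when Wednesday falls within its first (length − 28) days.
Jan: 31 days, starts Fri → 5 of Fri, Sat, Sun
Feb: 29 days, starts Mon → 5 of Mon
Mar: 31 days, starts Tue → 5 of Tue, Wed, Thu ✓
Apr: 30 days, starts Fri → 5 of Fri, Sat
May: 31 days, starts Sun → 5 of Sun, Mon, Tue
Jun: 30 days, starts Wed → 5 of Wed, Thu ✓
Jul: 31 days, starts Fri → 5 of Fri, Sat, Sun
Aug: 31 days, starts Mon → 5 of Mon, Tue, Wed ✓
Sep: 30 days, starts Thu → 5 of Thu, Fri
Oct: 31 days, starts Sat → 5 of Sat, Sun, Mon
Nov: 30 days, starts Tue → 5 of Tue, Wed ✓
Dec: 31 days, starts Thu → 5 of Thu, Fri, Sat
Months with five Wednesdays: Mar, Jun, Aug, Nov.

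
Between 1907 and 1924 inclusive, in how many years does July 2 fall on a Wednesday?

3

Day of week of July 2 in each year:
1907: Tue, 1908: Thu, 1909: Fri, 1910: Sat, 1911: Sun, 1912: Tue, 1913: Wed ✓, 1914: Thu, 1915: Fri, 1916: Sun, 1917: Mon, 1918: Tue, 1919: Wed ✓, 1920: Fri, 1921: Sat, 1922: Sun, 1923: Mon, 1924: Wed ✓
Wednesdays: 1913, 1919, 1924.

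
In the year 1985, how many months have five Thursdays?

4

A month has five Thursdays exactly when Thursday falls within its first (length − 28) days.
Jan: 31 days, starts Tue → 5 of Tue, Wed, Thu ✓
Feb: 28 days, starts Fri → 5 of (none)
Mar: 31 days, starts Fri → 5 of Fri, Sat, Sun
Apr: 30 days, starts Mon → 5 of Mon, Tue
May: 31 days, starts Wed → 5 of Wed, Thu, Fri ✓
Jun: 30 days, starts Sat → 5 of Sat, Sun
Jul: 31 days, starts Mon → 5 of Mon, Tue, Wed
Aug: 31 days, starts Thu → 5 of Thu, Fri, Sat ✓
Sep: 30 days, starts Sun → 5 of Sun, Mon
Oct: 31 days, starts Tue → 5 of Tue, Wed, Thu ✓
Nov: 30 days, starts Fri → 5 of Fri, Sat
Dec: 31 days, starts Sun → 5 of Sun, Mon, Tue
Months with five Thursdays: Jan, May, Aug, Oct.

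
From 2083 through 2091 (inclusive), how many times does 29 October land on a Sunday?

Day of week of October 29 in each year:
2083: Fri, 2084: Sun ✓, 2085: Mon, 2086: Tue, 2087: Wed, 2088: Fri, 2089: Sat, 2090: Sun ✓, 2091: Mon
Sundays: 2084, 2090.

2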